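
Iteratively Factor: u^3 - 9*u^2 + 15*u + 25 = (u - 5)*(u^2 - 4*u - 5) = (u - 5)*(u + 1)*(u - 5)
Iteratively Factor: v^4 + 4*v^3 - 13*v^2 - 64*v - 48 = (v + 3)*(v^3 + v^2 - 16*v - 16) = (v + 3)*(v + 4)*(v^2 - 3*v - 4) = (v + 1)*(v + 3)*(v + 4)*(v - 4)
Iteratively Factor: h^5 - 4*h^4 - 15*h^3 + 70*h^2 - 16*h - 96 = (h - 3)*(h^4 - h^3 - 18*h^2 + 16*h + 32) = (h - 3)*(h - 2)*(h^3 + h^2 - 16*h - 16) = (h - 4)*(h - 3)*(h - 2)*(h^2 + 5*h + 4) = (h - 4)*(h - 3)*(h - 2)*(h + 4)*(h + 1)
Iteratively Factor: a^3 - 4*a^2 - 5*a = (a)*(a^2 - 4*a - 5) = a*(a - 5)*(a + 1)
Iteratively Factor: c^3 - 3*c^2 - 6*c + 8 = (c - 1)*(c^2 - 2*c - 8) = (c - 1)*(c + 2)*(c - 4)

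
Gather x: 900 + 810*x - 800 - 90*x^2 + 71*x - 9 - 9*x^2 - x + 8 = -99*x^2 + 880*x + 99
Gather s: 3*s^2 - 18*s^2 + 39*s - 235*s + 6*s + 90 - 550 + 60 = -15*s^2 - 190*s - 400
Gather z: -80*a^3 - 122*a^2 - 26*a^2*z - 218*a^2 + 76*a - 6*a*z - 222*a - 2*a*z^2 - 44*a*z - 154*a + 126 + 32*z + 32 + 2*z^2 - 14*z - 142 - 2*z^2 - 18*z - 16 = -80*a^3 - 340*a^2 - 2*a*z^2 - 300*a + z*(-26*a^2 - 50*a)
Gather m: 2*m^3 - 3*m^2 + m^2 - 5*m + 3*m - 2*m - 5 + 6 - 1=2*m^3 - 2*m^2 - 4*m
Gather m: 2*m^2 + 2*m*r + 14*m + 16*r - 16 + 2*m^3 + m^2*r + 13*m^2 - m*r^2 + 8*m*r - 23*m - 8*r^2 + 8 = 2*m^3 + m^2*(r + 15) + m*(-r^2 + 10*r - 9) - 8*r^2 + 16*r - 8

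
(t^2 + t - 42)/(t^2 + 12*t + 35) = (t - 6)/(t + 5)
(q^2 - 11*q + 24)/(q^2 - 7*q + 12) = (q - 8)/(q - 4)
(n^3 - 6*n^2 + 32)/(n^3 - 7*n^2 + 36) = (n^2 - 8*n + 16)/(n^2 - 9*n + 18)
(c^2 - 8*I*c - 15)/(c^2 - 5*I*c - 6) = (c - 5*I)/(c - 2*I)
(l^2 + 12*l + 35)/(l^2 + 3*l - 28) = (l + 5)/(l - 4)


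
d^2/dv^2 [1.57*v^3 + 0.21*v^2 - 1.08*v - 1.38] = 9.42*v + 0.42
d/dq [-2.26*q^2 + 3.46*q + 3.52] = 3.46 - 4.52*q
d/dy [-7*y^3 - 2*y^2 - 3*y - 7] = -21*y^2 - 4*y - 3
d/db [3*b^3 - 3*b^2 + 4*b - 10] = 9*b^2 - 6*b + 4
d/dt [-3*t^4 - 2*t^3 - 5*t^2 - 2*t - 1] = -12*t^3 - 6*t^2 - 10*t - 2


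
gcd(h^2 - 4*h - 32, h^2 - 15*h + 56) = h - 8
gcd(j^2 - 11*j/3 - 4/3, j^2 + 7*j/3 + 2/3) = j + 1/3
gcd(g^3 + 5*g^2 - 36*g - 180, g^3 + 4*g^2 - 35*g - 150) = g^2 - g - 30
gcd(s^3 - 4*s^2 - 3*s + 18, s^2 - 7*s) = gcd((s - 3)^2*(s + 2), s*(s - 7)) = 1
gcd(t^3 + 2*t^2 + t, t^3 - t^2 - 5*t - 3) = t^2 + 2*t + 1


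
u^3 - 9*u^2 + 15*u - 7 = (u - 7)*(u - 1)^2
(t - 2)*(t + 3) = t^2 + t - 6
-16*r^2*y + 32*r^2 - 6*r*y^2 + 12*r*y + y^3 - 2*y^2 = (-8*r + y)*(2*r + y)*(y - 2)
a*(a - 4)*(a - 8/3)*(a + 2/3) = a^4 - 6*a^3 + 56*a^2/9 + 64*a/9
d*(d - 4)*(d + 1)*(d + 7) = d^4 + 4*d^3 - 25*d^2 - 28*d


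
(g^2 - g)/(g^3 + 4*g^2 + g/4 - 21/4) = 4*g/(4*g^2 + 20*g + 21)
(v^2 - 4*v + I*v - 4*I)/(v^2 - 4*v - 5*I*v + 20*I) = (v + I)/(v - 5*I)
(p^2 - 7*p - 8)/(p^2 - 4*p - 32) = (p + 1)/(p + 4)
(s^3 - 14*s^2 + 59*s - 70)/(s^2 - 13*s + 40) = (s^2 - 9*s + 14)/(s - 8)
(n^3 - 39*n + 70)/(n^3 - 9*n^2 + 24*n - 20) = (n + 7)/(n - 2)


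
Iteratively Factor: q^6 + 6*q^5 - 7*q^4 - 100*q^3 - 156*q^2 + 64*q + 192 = (q - 4)*(q^5 + 10*q^4 + 33*q^3 + 32*q^2 - 28*q - 48) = (q - 4)*(q + 2)*(q^4 + 8*q^3 + 17*q^2 - 2*q - 24) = (q - 4)*(q - 1)*(q + 2)*(q^3 + 9*q^2 + 26*q + 24) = (q - 4)*(q - 1)*(q + 2)*(q + 3)*(q^2 + 6*q + 8) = (q - 4)*(q - 1)*(q + 2)^2*(q + 3)*(q + 4)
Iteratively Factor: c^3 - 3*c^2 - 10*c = (c + 2)*(c^2 - 5*c) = (c - 5)*(c + 2)*(c)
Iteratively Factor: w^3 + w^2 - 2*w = (w - 1)*(w^2 + 2*w) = w*(w - 1)*(w + 2)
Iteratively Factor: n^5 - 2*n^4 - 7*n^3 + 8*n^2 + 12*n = (n + 2)*(n^4 - 4*n^3 + n^2 + 6*n) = (n + 1)*(n + 2)*(n^3 - 5*n^2 + 6*n) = n*(n + 1)*(n + 2)*(n^2 - 5*n + 6) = n*(n - 2)*(n + 1)*(n + 2)*(n - 3)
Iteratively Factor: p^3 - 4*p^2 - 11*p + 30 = (p - 2)*(p^2 - 2*p - 15) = (p - 2)*(p + 3)*(p - 5)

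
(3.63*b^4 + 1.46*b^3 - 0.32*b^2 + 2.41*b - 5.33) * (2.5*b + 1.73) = 9.075*b^5 + 9.9299*b^4 + 1.7258*b^3 + 5.4714*b^2 - 9.1557*b - 9.2209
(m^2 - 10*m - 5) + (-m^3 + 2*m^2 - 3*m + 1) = -m^3 + 3*m^2 - 13*m - 4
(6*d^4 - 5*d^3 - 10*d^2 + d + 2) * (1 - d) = -6*d^5 + 11*d^4 + 5*d^3 - 11*d^2 - d + 2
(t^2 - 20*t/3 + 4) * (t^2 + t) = t^4 - 17*t^3/3 - 8*t^2/3 + 4*t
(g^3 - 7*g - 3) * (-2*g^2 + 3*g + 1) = -2*g^5 + 3*g^4 + 15*g^3 - 15*g^2 - 16*g - 3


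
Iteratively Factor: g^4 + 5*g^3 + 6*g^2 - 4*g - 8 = (g + 2)*(g^3 + 3*g^2 - 4) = (g + 2)^2*(g^2 + g - 2) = (g - 1)*(g + 2)^2*(g + 2)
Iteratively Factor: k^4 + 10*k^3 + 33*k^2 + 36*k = (k)*(k^3 + 10*k^2 + 33*k + 36) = k*(k + 4)*(k^2 + 6*k + 9) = k*(k + 3)*(k + 4)*(k + 3)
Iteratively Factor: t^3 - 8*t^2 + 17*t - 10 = (t - 5)*(t^2 - 3*t + 2) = (t - 5)*(t - 1)*(t - 2)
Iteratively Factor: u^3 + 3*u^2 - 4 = (u - 1)*(u^2 + 4*u + 4) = (u - 1)*(u + 2)*(u + 2)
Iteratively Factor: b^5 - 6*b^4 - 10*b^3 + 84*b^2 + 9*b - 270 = (b + 3)*(b^4 - 9*b^3 + 17*b^2 + 33*b - 90) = (b - 3)*(b + 3)*(b^3 - 6*b^2 - b + 30) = (b - 3)^2*(b + 3)*(b^2 - 3*b - 10) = (b - 3)^2*(b + 2)*(b + 3)*(b - 5)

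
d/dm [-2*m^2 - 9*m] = -4*m - 9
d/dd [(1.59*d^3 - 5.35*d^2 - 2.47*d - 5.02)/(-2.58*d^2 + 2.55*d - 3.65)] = (-4.1022*d^4 + 8.109*d^3 - 37.4256*d^2 + 13.1518*d + 21.8165)/(6.6564*d^4 - 13.158*d^3 + 25.3365*d^2 - 18.615*d + 13.3225)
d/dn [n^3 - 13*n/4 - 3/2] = 3*n^2 - 13/4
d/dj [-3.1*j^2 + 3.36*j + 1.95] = 3.36 - 6.2*j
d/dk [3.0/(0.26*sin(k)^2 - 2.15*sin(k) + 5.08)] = (6.45 - 1.56*sin(k))*cos(k)/(0.26*sin(k)^2 - 2.15*sin(k) + 5.08)^2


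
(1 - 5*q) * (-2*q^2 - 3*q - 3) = 10*q^3 + 13*q^2 + 12*q - 3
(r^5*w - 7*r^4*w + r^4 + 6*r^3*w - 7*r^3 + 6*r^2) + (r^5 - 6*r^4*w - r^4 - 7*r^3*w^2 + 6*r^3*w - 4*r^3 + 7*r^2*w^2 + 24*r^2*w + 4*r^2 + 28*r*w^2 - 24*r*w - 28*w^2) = r^5*w + r^5 - 13*r^4*w - 7*r^3*w^2 + 12*r^3*w - 11*r^3 + 7*r^2*w^2 + 24*r^2*w + 10*r^2 + 28*r*w^2 - 24*r*w - 28*w^2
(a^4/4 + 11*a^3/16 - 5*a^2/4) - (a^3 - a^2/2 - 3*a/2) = a^4/4 - 5*a^3/16 - 3*a^2/4 + 3*a/2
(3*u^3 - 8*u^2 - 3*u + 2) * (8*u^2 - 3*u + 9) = 24*u^5 - 73*u^4 + 27*u^3 - 47*u^2 - 33*u + 18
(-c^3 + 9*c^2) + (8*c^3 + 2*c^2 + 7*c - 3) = 7*c^3 + 11*c^2 + 7*c - 3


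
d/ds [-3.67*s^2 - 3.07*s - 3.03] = -7.34*s - 3.07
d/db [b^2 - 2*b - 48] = 2*b - 2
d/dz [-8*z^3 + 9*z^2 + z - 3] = -24*z^2 + 18*z + 1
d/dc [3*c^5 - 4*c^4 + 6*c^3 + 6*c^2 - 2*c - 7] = 15*c^4 - 16*c^3 + 18*c^2 + 12*c - 2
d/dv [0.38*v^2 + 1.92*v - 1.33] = 0.76*v + 1.92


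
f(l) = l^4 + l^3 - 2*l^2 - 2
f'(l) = 4*l^3 + 3*l^2 - 4*l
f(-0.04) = -2.00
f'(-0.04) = 0.16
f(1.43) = 1.02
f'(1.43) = 12.11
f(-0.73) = -3.17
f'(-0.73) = 2.96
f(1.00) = -2.00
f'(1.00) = 3.00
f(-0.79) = -3.35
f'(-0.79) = 3.06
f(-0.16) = -2.05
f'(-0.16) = 0.70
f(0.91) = -2.22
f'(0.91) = 1.86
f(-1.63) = -4.59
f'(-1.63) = -2.83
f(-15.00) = 46798.00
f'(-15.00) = -12765.00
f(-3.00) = 34.00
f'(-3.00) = -69.00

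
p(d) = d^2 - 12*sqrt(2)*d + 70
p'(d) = 2*d - 12*sqrt(2)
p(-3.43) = 139.97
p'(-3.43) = -23.83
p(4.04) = 17.76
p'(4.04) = -8.89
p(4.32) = 15.35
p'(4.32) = -8.33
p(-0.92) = 86.46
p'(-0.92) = -18.81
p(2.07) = 39.16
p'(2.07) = -12.83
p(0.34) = 64.35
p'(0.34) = -16.29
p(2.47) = 34.18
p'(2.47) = -12.03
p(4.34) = 15.18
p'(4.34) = -8.29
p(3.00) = 28.09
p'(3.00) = -10.97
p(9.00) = -1.74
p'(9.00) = 1.03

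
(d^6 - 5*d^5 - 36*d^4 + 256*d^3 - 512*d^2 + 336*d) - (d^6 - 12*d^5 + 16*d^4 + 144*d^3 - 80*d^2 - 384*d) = 7*d^5 - 52*d^4 + 112*d^3 - 432*d^2 + 720*d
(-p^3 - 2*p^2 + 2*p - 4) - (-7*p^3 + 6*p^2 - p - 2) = 6*p^3 - 8*p^2 + 3*p - 2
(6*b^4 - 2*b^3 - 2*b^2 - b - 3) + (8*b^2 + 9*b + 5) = 6*b^4 - 2*b^3 + 6*b^2 + 8*b + 2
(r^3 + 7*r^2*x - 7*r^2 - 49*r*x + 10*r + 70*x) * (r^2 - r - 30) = r^5 + 7*r^4*x - 8*r^4 - 56*r^3*x - 13*r^3 - 91*r^2*x + 200*r^2 + 1400*r*x - 300*r - 2100*x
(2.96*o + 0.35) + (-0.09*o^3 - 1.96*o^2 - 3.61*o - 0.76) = -0.09*o^3 - 1.96*o^2 - 0.65*o - 0.41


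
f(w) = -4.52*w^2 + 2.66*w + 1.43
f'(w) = 2.66 - 9.04*w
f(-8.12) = -318.19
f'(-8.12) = 76.06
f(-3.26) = -55.28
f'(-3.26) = 32.13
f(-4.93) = -121.54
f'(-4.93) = 47.23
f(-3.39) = -59.53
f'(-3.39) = 33.31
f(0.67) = 1.18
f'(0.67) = -3.40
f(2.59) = -22.00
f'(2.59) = -20.75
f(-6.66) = -216.77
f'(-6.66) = 62.87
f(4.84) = -91.58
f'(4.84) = -41.09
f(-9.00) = -388.63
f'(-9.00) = 84.02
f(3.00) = -31.27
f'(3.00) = -24.46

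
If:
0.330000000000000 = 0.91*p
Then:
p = 0.36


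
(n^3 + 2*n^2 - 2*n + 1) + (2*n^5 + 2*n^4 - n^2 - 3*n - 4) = 2*n^5 + 2*n^4 + n^3 + n^2 - 5*n - 3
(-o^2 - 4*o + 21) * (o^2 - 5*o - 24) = -o^4 + o^3 + 65*o^2 - 9*o - 504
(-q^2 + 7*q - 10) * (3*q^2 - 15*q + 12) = -3*q^4 + 36*q^3 - 147*q^2 + 234*q - 120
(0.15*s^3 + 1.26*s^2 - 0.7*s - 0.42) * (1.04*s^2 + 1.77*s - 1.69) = 0.156*s^5 + 1.5759*s^4 + 1.2487*s^3 - 3.8052*s^2 + 0.4396*s + 0.7098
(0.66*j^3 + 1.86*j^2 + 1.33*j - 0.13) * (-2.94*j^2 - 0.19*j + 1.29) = -1.9404*j^5 - 5.5938*j^4 - 3.4122*j^3 + 2.5289*j^2 + 1.7404*j - 0.1677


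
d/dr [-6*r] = -6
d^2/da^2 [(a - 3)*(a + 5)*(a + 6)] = 6*a + 16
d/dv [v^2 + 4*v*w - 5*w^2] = 2*v + 4*w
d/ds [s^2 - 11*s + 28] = 2*s - 11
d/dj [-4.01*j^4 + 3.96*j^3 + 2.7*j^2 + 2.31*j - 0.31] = -16.04*j^3 + 11.88*j^2 + 5.4*j + 2.31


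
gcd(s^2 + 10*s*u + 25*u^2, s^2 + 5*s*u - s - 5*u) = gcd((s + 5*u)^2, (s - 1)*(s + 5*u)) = s + 5*u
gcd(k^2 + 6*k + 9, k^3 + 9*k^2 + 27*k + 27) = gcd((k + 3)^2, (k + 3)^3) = k^2 + 6*k + 9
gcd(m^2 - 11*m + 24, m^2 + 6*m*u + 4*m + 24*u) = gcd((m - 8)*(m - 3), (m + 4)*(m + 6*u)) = 1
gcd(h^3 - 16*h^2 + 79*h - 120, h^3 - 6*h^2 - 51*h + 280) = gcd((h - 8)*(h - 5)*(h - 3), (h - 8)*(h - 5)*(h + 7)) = h^2 - 13*h + 40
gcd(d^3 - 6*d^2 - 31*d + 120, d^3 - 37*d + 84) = d - 3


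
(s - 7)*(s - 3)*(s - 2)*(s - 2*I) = s^4 - 12*s^3 - 2*I*s^3 + 41*s^2 + 24*I*s^2 - 42*s - 82*I*s + 84*I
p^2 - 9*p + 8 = (p - 8)*(p - 1)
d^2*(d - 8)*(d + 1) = d^4 - 7*d^3 - 8*d^2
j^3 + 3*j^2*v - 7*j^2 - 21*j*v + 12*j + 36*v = (j - 4)*(j - 3)*(j + 3*v)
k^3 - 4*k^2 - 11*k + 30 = (k - 5)*(k - 2)*(k + 3)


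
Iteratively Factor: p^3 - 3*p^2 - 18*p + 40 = (p + 4)*(p^2 - 7*p + 10) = (p - 5)*(p + 4)*(p - 2)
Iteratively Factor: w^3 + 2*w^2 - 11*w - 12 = (w + 1)*(w^2 + w - 12) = (w - 3)*(w + 1)*(w + 4)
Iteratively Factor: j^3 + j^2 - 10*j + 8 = (j - 2)*(j^2 + 3*j - 4) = (j - 2)*(j + 4)*(j - 1)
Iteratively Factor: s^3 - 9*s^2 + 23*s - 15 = (s - 5)*(s^2 - 4*s + 3) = (s - 5)*(s - 1)*(s - 3)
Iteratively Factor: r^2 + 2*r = (r + 2)*(r)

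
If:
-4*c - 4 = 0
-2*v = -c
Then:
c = -1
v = -1/2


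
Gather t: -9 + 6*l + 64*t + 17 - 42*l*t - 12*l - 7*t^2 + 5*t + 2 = -6*l - 7*t^2 + t*(69 - 42*l) + 10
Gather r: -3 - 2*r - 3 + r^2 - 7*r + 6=r^2 - 9*r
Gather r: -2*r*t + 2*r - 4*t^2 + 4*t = r*(2 - 2*t) - 4*t^2 + 4*t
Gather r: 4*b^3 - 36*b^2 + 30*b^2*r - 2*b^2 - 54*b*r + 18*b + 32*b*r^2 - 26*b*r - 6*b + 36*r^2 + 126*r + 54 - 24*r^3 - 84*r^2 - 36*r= 4*b^3 - 38*b^2 + 12*b - 24*r^3 + r^2*(32*b - 48) + r*(30*b^2 - 80*b + 90) + 54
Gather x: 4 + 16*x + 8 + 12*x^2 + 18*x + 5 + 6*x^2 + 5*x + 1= 18*x^2 + 39*x + 18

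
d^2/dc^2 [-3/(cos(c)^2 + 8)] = 6*(2*sin(c)^4 + 15*sin(c)^2 - 9)/(cos(c)^2 + 8)^3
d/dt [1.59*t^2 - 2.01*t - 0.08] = 3.18*t - 2.01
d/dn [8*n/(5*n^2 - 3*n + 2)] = 8*(2 - 5*n^2)/(25*n^4 - 30*n^3 + 29*n^2 - 12*n + 4)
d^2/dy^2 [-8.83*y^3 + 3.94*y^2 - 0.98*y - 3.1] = 7.88 - 52.98*y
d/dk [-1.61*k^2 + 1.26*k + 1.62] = 1.26 - 3.22*k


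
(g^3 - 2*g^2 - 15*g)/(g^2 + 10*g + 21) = g*(g - 5)/(g + 7)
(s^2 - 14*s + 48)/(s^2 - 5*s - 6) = (s - 8)/(s + 1)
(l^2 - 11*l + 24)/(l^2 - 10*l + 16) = (l - 3)/(l - 2)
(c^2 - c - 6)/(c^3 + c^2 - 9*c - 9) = (c + 2)/(c^2 + 4*c + 3)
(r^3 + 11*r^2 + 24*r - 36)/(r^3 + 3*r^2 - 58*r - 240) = (r^2 + 5*r - 6)/(r^2 - 3*r - 40)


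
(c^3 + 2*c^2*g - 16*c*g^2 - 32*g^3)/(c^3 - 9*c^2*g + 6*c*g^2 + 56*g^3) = (c + 4*g)/(c - 7*g)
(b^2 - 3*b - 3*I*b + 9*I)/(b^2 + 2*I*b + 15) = (b - 3)/(b + 5*I)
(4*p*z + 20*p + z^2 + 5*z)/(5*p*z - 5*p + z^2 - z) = (4*p*z + 20*p + z^2 + 5*z)/(5*p*z - 5*p + z^2 - z)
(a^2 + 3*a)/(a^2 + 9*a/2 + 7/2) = 2*a*(a + 3)/(2*a^2 + 9*a + 7)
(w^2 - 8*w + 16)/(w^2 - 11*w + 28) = (w - 4)/(w - 7)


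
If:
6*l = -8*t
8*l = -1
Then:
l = -1/8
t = 3/32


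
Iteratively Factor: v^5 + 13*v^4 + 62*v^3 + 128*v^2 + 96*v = (v + 3)*(v^4 + 10*v^3 + 32*v^2 + 32*v) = v*(v + 3)*(v^3 + 10*v^2 + 32*v + 32) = v*(v + 3)*(v + 4)*(v^2 + 6*v + 8) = v*(v + 3)*(v + 4)^2*(v + 2)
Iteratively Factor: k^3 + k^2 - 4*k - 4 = (k + 1)*(k^2 - 4) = (k - 2)*(k + 1)*(k + 2)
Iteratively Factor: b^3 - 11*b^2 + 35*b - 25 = (b - 5)*(b^2 - 6*b + 5) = (b - 5)^2*(b - 1)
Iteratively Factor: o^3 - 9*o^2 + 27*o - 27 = (o - 3)*(o^2 - 6*o + 9) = (o - 3)^2*(o - 3)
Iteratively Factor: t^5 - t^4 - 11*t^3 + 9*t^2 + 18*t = (t - 3)*(t^4 + 2*t^3 - 5*t^2 - 6*t) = t*(t - 3)*(t^3 + 2*t^2 - 5*t - 6) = t*(t - 3)*(t - 2)*(t^2 + 4*t + 3) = t*(t - 3)*(t - 2)*(t + 3)*(t + 1)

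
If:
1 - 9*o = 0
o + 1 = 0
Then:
No Solution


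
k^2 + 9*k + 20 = (k + 4)*(k + 5)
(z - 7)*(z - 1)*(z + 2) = z^3 - 6*z^2 - 9*z + 14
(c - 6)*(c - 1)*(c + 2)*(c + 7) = c^4 + 2*c^3 - 43*c^2 - 44*c + 84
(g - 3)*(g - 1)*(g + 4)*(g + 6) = g^4 + 6*g^3 - 13*g^2 - 66*g + 72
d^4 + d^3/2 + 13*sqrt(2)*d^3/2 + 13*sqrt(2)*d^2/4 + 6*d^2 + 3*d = d*(d + 1/2)*(d + sqrt(2)/2)*(d + 6*sqrt(2))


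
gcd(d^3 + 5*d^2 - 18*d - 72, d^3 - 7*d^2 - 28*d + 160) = d - 4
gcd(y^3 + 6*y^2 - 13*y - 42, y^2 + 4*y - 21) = y^2 + 4*y - 21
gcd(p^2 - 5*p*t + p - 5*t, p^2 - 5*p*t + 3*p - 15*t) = p - 5*t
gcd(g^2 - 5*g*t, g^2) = g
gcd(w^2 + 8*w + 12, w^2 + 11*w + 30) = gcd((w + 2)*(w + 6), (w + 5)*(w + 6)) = w + 6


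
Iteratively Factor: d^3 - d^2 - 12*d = (d)*(d^2 - d - 12) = d*(d + 3)*(d - 4)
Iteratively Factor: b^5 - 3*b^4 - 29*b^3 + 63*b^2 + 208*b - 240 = (b + 3)*(b^4 - 6*b^3 - 11*b^2 + 96*b - 80) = (b - 5)*(b + 3)*(b^3 - b^2 - 16*b + 16) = (b - 5)*(b - 1)*(b + 3)*(b^2 - 16) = (b - 5)*(b - 1)*(b + 3)*(b + 4)*(b - 4)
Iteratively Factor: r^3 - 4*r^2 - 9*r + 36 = (r - 3)*(r^2 - r - 12) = (r - 4)*(r - 3)*(r + 3)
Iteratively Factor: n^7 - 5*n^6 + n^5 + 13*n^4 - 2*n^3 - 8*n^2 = (n - 1)*(n^6 - 4*n^5 - 3*n^4 + 10*n^3 + 8*n^2) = (n - 1)*(n + 1)*(n^5 - 5*n^4 + 2*n^3 + 8*n^2) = (n - 1)*(n + 1)^2*(n^4 - 6*n^3 + 8*n^2) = n*(n - 1)*(n + 1)^2*(n^3 - 6*n^2 + 8*n) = n*(n - 2)*(n - 1)*(n + 1)^2*(n^2 - 4*n) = n*(n - 4)*(n - 2)*(n - 1)*(n + 1)^2*(n)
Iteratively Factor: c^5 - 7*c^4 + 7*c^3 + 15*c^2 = (c + 1)*(c^4 - 8*c^3 + 15*c^2) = (c - 3)*(c + 1)*(c^3 - 5*c^2) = c*(c - 3)*(c + 1)*(c^2 - 5*c) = c*(c - 5)*(c - 3)*(c + 1)*(c)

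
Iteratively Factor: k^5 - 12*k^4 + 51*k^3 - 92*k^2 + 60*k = (k - 2)*(k^4 - 10*k^3 + 31*k^2 - 30*k) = k*(k - 2)*(k^3 - 10*k^2 + 31*k - 30) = k*(k - 2)^2*(k^2 - 8*k + 15) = k*(k - 3)*(k - 2)^2*(k - 5)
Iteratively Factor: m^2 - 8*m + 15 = (m - 5)*(m - 3)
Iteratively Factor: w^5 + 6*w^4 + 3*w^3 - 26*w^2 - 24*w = (w + 4)*(w^4 + 2*w^3 - 5*w^2 - 6*w) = (w + 1)*(w + 4)*(w^3 + w^2 - 6*w) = (w - 2)*(w + 1)*(w + 4)*(w^2 + 3*w) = (w - 2)*(w + 1)*(w + 3)*(w + 4)*(w)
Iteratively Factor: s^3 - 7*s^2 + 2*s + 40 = (s + 2)*(s^2 - 9*s + 20) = (s - 5)*(s + 2)*(s - 4)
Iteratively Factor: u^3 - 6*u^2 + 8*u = (u)*(u^2 - 6*u + 8) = u*(u - 4)*(u - 2)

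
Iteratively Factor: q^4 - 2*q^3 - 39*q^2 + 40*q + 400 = (q - 5)*(q^3 + 3*q^2 - 24*q - 80) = (q - 5)*(q + 4)*(q^2 - q - 20) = (q - 5)*(q + 4)^2*(q - 5)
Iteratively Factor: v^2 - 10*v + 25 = (v - 5)*(v - 5)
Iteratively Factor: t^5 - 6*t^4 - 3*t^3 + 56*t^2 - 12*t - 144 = (t - 3)*(t^4 - 3*t^3 - 12*t^2 + 20*t + 48) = (t - 3)^2*(t^3 - 12*t - 16) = (t - 3)^2*(t + 2)*(t^2 - 2*t - 8) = (t - 3)^2*(t + 2)^2*(t - 4)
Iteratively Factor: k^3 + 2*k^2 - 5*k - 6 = (k + 1)*(k^2 + k - 6) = (k - 2)*(k + 1)*(k + 3)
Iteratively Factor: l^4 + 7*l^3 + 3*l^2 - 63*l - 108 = (l + 3)*(l^3 + 4*l^2 - 9*l - 36) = (l - 3)*(l + 3)*(l^2 + 7*l + 12) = (l - 3)*(l + 3)*(l + 4)*(l + 3)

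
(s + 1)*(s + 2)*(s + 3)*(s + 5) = s^4 + 11*s^3 + 41*s^2 + 61*s + 30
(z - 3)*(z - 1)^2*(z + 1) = z^4 - 4*z^3 + 2*z^2 + 4*z - 3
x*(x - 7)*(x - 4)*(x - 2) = x^4 - 13*x^3 + 50*x^2 - 56*x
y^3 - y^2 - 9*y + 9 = (y - 3)*(y - 1)*(y + 3)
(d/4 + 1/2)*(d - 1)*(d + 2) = d^3/4 + 3*d^2/4 - 1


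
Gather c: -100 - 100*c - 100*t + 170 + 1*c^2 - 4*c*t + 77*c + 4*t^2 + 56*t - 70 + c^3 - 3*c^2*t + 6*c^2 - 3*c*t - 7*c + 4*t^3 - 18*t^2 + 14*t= c^3 + c^2*(7 - 3*t) + c*(-7*t - 30) + 4*t^3 - 14*t^2 - 30*t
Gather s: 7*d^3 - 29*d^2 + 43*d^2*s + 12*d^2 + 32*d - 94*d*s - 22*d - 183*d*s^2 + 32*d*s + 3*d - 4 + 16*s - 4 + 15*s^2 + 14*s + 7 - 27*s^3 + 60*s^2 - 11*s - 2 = 7*d^3 - 17*d^2 + 13*d - 27*s^3 + s^2*(75 - 183*d) + s*(43*d^2 - 62*d + 19) - 3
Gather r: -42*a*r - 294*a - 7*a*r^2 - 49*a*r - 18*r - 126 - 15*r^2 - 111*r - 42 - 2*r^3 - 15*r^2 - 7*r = -294*a - 2*r^3 + r^2*(-7*a - 30) + r*(-91*a - 136) - 168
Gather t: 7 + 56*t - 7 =56*t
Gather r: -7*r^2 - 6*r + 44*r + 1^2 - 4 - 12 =-7*r^2 + 38*r - 15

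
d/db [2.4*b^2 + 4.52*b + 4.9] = 4.8*b + 4.52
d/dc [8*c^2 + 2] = 16*c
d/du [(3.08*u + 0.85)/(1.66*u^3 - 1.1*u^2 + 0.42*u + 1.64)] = (-10.2256*u^3 - 0.844999999999999*u^2 + 1.87*u + 4.6942)/(2.7556*u^6 - 3.652*u^5 + 2.6044*u^4 + 4.5208*u^3 - 3.4316*u^2 + 1.3776*u + 2.6896)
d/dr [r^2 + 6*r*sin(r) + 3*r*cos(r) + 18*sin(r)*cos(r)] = -3*r*sin(r) + 6*r*cos(r) + 2*r + 6*sin(r) + 3*cos(r) + 18*cos(2*r)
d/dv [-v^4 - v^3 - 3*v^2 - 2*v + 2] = -4*v^3 - 3*v^2 - 6*v - 2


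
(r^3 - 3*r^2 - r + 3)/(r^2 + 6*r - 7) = (r^2 - 2*r - 3)/(r + 7)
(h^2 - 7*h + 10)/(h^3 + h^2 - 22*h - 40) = (h - 2)/(h^2 + 6*h + 8)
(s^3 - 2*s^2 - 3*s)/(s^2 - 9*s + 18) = s*(s + 1)/(s - 6)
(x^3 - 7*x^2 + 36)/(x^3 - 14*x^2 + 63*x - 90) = (x + 2)/(x - 5)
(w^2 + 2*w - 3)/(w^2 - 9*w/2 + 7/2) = 2*(w + 3)/(2*w - 7)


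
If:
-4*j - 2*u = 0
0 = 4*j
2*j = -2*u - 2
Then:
No Solution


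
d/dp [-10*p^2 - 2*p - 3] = -20*p - 2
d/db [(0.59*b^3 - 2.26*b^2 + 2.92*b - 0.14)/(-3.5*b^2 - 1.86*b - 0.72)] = (-2.065*b^4 - 2.1948*b^3 + 13.1492*b^2 + 2.2744*b - 2.3628)/(12.25*b^4 + 13.02*b^3 + 8.4996*b^2 + 2.6784*b + 0.5184)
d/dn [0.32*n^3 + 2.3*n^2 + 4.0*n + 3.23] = 0.96*n^2 + 4.6*n + 4.0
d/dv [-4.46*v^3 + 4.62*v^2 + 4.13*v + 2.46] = -13.38*v^2 + 9.24*v + 4.13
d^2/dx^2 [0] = 0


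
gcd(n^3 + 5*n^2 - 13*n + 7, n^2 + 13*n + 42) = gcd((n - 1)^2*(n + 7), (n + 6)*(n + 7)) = n + 7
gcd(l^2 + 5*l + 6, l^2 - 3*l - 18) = l + 3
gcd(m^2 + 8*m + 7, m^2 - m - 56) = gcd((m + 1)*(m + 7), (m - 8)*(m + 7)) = m + 7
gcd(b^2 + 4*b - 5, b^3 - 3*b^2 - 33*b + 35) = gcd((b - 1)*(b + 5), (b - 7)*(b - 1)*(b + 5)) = b^2 + 4*b - 5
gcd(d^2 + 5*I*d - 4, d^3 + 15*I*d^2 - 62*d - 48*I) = d + I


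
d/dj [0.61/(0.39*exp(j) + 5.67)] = -0.2379*exp(j)/(0.39*exp(j) + 5.67)^2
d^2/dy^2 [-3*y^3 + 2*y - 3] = -18*y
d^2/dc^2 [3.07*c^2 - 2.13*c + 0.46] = 6.14000000000000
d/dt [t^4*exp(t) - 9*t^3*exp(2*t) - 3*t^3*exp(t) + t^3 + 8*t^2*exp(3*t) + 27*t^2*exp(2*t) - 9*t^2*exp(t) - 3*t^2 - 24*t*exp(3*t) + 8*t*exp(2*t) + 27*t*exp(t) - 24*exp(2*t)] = t^4*exp(t) - 18*t^3*exp(2*t) + t^3*exp(t) + 24*t^2*exp(3*t) + 27*t^2*exp(2*t) - 18*t^2*exp(t) + 3*t^2 - 56*t*exp(3*t) + 70*t*exp(2*t) + 9*t*exp(t) - 6*t - 24*exp(3*t) - 40*exp(2*t) + 27*exp(t)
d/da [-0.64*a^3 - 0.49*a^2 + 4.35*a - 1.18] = -1.92*a^2 - 0.98*a + 4.35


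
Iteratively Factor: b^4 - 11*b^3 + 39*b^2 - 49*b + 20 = (b - 1)*(b^3 - 10*b^2 + 29*b - 20) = (b - 1)^2*(b^2 - 9*b + 20) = (b - 5)*(b - 1)^2*(b - 4)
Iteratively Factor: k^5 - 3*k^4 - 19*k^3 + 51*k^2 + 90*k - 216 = (k - 2)*(k^4 - k^3 - 21*k^2 + 9*k + 108) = (k - 2)*(k + 3)*(k^3 - 4*k^2 - 9*k + 36) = (k - 3)*(k - 2)*(k + 3)*(k^2 - k - 12) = (k - 3)*(k - 2)*(k + 3)^2*(k - 4)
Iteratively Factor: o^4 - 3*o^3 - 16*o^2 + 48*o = (o + 4)*(o^3 - 7*o^2 + 12*o) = (o - 4)*(o + 4)*(o^2 - 3*o) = (o - 4)*(o - 3)*(o + 4)*(o)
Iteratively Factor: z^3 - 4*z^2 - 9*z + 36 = (z - 4)*(z^2 - 9) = (z - 4)*(z + 3)*(z - 3)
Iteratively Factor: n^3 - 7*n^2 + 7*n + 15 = (n - 3)*(n^2 - 4*n - 5) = (n - 3)*(n + 1)*(n - 5)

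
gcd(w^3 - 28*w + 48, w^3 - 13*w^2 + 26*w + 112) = 1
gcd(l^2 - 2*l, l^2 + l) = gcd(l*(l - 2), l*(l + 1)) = l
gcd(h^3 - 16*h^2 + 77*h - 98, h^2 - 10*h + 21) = h - 7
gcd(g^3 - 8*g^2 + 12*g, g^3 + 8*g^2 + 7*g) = g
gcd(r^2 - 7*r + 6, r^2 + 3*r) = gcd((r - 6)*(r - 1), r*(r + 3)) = 1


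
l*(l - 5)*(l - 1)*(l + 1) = l^4 - 5*l^3 - l^2 + 5*l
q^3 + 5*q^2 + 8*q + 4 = (q + 1)*(q + 2)^2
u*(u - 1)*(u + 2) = u^3 + u^2 - 2*u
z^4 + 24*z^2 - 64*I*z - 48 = (z - 2*I)^3*(z + 6*I)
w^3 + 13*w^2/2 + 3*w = w*(w + 1/2)*(w + 6)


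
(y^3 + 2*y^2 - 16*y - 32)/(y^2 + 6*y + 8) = y - 4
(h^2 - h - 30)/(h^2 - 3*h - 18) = (h + 5)/(h + 3)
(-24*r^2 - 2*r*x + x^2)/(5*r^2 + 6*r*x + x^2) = (-24*r^2 - 2*r*x + x^2)/(5*r^2 + 6*r*x + x^2)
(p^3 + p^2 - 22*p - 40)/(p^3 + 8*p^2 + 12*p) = (p^2 - p - 20)/(p*(p + 6))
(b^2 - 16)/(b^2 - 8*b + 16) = (b + 4)/(b - 4)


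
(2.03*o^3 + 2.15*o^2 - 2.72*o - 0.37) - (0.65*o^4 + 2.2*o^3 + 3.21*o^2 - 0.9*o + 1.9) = -0.65*o^4 - 0.17*o^3 - 1.06*o^2 - 1.82*o - 2.27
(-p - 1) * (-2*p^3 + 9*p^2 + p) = 2*p^4 - 7*p^3 - 10*p^2 - p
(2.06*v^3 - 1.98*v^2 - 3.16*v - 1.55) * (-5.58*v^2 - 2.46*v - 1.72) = -11.4948*v^5 + 5.9808*v^4 + 18.9604*v^3 + 19.8282*v^2 + 9.2482*v + 2.666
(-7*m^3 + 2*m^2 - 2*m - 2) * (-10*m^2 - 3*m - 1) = 70*m^5 + m^4 + 21*m^3 + 24*m^2 + 8*m + 2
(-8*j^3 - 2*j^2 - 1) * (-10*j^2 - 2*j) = 80*j^5 + 36*j^4 + 4*j^3 + 10*j^2 + 2*j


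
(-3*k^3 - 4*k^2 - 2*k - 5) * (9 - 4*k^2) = 12*k^5 + 16*k^4 - 19*k^3 - 16*k^2 - 18*k - 45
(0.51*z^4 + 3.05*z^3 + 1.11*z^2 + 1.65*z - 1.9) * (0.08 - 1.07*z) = -0.5457*z^5 - 3.2227*z^4 - 0.9437*z^3 - 1.6767*z^2 + 2.165*z - 0.152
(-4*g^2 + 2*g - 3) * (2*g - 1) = -8*g^3 + 8*g^2 - 8*g + 3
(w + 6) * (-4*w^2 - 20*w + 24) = -4*w^3 - 44*w^2 - 96*w + 144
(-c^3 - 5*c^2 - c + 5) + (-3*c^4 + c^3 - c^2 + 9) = -3*c^4 - 6*c^2 - c + 14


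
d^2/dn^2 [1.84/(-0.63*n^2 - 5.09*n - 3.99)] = (1.460592*n^2 + 11.800656*n - 1.84*(1.26*n + 5.09)*(2.52*n + 10.18) + 9.250416)/(0.63*n^2 + 5.09*n + 3.99)^3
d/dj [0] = 0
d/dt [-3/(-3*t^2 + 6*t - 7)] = 18*(1 - t)/(3*t^2 - 6*t + 7)^2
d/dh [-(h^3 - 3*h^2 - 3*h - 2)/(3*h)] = -2*h/3 + 1 - 2/(3*h^2)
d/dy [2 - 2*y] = -2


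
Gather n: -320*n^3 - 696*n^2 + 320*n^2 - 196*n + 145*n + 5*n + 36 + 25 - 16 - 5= -320*n^3 - 376*n^2 - 46*n + 40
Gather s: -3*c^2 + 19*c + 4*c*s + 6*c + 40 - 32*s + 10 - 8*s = -3*c^2 + 25*c + s*(4*c - 40) + 50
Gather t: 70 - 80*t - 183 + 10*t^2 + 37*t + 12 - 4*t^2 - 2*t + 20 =6*t^2 - 45*t - 81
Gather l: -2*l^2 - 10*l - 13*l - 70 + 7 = -2*l^2 - 23*l - 63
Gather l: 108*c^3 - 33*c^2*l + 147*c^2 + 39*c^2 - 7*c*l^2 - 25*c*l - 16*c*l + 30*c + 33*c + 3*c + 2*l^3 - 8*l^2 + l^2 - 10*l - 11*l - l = 108*c^3 + 186*c^2 + 66*c + 2*l^3 + l^2*(-7*c - 7) + l*(-33*c^2 - 41*c - 22)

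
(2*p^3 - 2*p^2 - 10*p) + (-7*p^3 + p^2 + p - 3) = -5*p^3 - p^2 - 9*p - 3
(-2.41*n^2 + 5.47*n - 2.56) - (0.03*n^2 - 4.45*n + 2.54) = -2.44*n^2 + 9.92*n - 5.1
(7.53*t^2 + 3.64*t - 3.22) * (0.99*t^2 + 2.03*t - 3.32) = 7.4547*t^4 + 18.8895*t^3 - 20.7982*t^2 - 18.6214*t + 10.6904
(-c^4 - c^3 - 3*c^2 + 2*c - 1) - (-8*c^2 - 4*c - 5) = -c^4 - c^3 + 5*c^2 + 6*c + 4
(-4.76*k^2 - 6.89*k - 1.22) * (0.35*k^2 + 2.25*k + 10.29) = -1.666*k^4 - 13.1215*k^3 - 64.9099*k^2 - 73.6431*k - 12.5538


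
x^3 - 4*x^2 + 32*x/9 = x*(x - 8/3)*(x - 4/3)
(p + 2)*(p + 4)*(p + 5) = p^3 + 11*p^2 + 38*p + 40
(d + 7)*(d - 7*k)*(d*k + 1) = d^3*k - 7*d^2*k^2 + 7*d^2*k + d^2 - 49*d*k^2 - 7*d*k + 7*d - 49*k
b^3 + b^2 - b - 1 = (b - 1)*(b + 1)^2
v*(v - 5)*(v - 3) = v^3 - 8*v^2 + 15*v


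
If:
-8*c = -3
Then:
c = 3/8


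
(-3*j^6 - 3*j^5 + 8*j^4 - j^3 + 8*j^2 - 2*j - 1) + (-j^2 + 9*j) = -3*j^6 - 3*j^5 + 8*j^4 - j^3 + 7*j^2 + 7*j - 1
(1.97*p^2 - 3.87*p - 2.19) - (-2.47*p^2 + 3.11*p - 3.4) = 4.44*p^2 - 6.98*p + 1.21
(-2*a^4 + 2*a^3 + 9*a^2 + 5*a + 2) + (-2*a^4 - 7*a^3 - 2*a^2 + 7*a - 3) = -4*a^4 - 5*a^3 + 7*a^2 + 12*a - 1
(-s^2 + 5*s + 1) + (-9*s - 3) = -s^2 - 4*s - 2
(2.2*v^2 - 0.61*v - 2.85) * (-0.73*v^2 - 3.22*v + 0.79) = -1.606*v^4 - 6.6387*v^3 + 5.7827*v^2 + 8.6951*v - 2.2515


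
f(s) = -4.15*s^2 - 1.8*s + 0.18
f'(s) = -8.3*s - 1.8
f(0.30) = -0.73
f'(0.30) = -4.29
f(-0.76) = -0.85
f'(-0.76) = 4.51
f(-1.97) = -12.38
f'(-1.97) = 14.55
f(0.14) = -0.15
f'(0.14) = -2.96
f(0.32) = -0.82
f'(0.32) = -4.46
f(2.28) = -25.50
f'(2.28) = -20.72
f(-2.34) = -18.33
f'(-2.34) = 17.62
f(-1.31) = -4.58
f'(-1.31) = 9.07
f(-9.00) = -319.77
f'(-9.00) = 72.90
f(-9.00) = -319.77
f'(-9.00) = 72.90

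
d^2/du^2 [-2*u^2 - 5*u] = -4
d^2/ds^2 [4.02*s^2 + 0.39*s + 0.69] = 8.04000000000000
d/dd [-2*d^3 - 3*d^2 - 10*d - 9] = -6*d^2 - 6*d - 10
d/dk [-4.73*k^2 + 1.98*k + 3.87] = 1.98 - 9.46*k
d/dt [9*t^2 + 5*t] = 18*t + 5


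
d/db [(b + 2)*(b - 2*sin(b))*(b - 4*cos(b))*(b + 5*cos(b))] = -(b + 2)*(b - 2*sin(b))*(b - 4*cos(b))*(5*sin(b) - 1) + (b + 2)*(b - 2*sin(b))*(b + 5*cos(b))*(4*sin(b) + 1) - (b + 2)*(b - 4*cos(b))*(b + 5*cos(b))*(2*cos(b) - 1) + (b - 2*sin(b))*(b - 4*cos(b))*(b + 5*cos(b))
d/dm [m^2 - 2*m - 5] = 2*m - 2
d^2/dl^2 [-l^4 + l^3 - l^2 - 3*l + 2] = -12*l^2 + 6*l - 2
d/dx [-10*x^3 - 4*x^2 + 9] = 2*x*(-15*x - 4)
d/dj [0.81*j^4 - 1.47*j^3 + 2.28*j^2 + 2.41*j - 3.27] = 3.24*j^3 - 4.41*j^2 + 4.56*j + 2.41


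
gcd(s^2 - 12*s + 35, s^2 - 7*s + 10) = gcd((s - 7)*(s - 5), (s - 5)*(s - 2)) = s - 5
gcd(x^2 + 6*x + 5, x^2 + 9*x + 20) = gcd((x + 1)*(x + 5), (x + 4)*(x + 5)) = x + 5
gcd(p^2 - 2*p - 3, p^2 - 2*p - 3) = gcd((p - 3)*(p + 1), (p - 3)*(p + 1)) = p^2 - 2*p - 3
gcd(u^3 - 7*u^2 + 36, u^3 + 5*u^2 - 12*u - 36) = u^2 - u - 6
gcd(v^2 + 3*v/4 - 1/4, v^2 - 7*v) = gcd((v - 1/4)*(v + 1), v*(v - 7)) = 1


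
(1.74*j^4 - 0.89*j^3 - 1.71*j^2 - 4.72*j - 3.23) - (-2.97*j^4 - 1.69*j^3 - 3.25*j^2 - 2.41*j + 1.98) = 4.71*j^4 + 0.8*j^3 + 1.54*j^2 - 2.31*j - 5.21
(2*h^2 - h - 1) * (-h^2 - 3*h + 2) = -2*h^4 - 5*h^3 + 8*h^2 + h - 2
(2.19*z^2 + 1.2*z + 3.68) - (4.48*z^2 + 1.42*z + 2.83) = -2.29*z^2 - 0.22*z + 0.85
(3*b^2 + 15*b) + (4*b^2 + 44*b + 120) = 7*b^2 + 59*b + 120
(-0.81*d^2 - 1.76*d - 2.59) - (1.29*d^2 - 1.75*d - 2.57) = -2.1*d^2 - 0.01*d - 0.02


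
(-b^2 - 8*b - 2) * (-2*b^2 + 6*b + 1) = 2*b^4 + 10*b^3 - 45*b^2 - 20*b - 2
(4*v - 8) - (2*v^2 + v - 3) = -2*v^2 + 3*v - 5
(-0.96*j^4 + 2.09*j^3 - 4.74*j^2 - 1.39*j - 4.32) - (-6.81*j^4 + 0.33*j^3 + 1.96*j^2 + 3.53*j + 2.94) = 5.85*j^4 + 1.76*j^3 - 6.7*j^2 - 4.92*j - 7.26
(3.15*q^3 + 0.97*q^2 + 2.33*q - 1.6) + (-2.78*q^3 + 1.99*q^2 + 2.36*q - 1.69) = 0.37*q^3 + 2.96*q^2 + 4.69*q - 3.29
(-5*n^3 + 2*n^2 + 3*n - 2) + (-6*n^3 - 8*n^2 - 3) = -11*n^3 - 6*n^2 + 3*n - 5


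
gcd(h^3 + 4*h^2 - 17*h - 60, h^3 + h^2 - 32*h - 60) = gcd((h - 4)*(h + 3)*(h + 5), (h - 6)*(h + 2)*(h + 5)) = h + 5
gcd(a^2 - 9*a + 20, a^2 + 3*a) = 1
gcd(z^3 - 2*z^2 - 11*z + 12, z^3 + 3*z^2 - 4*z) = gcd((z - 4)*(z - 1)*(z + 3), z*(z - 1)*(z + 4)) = z - 1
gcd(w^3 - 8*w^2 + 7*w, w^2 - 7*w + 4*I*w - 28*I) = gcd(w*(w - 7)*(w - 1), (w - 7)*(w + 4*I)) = w - 7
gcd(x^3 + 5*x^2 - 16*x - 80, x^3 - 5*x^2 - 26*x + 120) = x^2 + x - 20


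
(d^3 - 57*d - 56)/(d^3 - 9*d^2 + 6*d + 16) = (d + 7)/(d - 2)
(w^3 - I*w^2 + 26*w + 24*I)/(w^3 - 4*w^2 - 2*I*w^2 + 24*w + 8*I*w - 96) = (w + I)/(w - 4)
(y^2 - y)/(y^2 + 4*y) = (y - 1)/(y + 4)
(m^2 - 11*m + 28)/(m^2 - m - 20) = (-m^2 + 11*m - 28)/(-m^2 + m + 20)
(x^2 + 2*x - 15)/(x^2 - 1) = (x^2 + 2*x - 15)/(x^2 - 1)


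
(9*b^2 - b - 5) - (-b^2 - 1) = 10*b^2 - b - 4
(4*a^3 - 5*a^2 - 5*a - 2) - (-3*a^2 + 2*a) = 4*a^3 - 2*a^2 - 7*a - 2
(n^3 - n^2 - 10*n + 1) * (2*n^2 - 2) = 2*n^5 - 2*n^4 - 22*n^3 + 4*n^2 + 20*n - 2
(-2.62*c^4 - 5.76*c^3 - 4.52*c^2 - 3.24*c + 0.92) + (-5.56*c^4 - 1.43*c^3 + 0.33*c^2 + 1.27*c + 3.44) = -8.18*c^4 - 7.19*c^3 - 4.19*c^2 - 1.97*c + 4.36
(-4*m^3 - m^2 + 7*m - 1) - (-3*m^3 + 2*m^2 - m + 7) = -m^3 - 3*m^2 + 8*m - 8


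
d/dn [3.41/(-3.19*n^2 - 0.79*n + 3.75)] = (21.7558*n + 2.6939)/(3.19*n^2 + 0.79*n - 3.75)^2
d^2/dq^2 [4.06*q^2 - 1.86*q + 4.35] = 8.12000000000000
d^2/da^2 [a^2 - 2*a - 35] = 2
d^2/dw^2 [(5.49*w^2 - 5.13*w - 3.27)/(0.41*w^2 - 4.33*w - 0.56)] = (17.768088*w^3 + 4.26490200000001*w^2 + 27.764298*w - 95.797614)/(0.068921*w^6 - 2.183619*w^5 + 22.778739*w^4 - 75.217729*w^3 - 31.112424*w^2 - 4.073664*w - 0.175616)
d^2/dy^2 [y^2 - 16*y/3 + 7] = 2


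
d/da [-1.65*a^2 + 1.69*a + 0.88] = 1.69 - 3.3*a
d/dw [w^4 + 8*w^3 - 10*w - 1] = 4*w^3 + 24*w^2 - 10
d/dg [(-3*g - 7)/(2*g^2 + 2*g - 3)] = (6*g^2 + 28*g + 23)/(4*g^4 + 8*g^3 - 8*g^2 - 12*g + 9)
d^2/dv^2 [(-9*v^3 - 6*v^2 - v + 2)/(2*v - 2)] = (-9*v^3 + 27*v^2 - 27*v - 5)/(v^3 - 3*v^2 + 3*v - 1)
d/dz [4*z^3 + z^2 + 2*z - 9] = 12*z^2 + 2*z + 2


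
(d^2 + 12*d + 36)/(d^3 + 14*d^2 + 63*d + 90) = (d + 6)/(d^2 + 8*d + 15)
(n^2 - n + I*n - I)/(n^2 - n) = (n + I)/n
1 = 1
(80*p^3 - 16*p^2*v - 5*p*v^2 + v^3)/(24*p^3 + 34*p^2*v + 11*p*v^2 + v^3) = (20*p^2 - 9*p*v + v^2)/(6*p^2 + 7*p*v + v^2)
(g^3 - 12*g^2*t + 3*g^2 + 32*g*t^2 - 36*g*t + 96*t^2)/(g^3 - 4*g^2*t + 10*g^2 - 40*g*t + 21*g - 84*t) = (g - 8*t)/(g + 7)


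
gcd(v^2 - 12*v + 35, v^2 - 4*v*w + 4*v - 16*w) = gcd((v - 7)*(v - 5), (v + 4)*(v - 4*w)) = 1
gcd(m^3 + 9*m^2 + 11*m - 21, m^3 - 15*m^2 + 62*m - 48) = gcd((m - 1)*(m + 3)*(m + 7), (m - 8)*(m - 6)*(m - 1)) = m - 1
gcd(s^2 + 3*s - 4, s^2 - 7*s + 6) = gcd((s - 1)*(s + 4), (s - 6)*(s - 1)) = s - 1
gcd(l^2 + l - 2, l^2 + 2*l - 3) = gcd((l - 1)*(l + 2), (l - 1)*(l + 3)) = l - 1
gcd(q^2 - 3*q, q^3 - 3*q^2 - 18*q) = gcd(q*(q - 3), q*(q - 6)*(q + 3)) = q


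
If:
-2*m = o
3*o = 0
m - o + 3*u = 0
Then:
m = 0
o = 0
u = 0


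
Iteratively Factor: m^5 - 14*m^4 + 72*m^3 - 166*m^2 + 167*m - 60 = (m - 5)*(m^4 - 9*m^3 + 27*m^2 - 31*m + 12) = (m - 5)*(m - 4)*(m^3 - 5*m^2 + 7*m - 3) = (m - 5)*(m - 4)*(m - 1)*(m^2 - 4*m + 3) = (m - 5)*(m - 4)*(m - 1)^2*(m - 3)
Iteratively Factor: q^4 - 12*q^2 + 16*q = (q - 2)*(q^3 + 2*q^2 - 8*q) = (q - 2)^2*(q^2 + 4*q) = (q - 2)^2*(q + 4)*(q)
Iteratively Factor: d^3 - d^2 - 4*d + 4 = (d - 2)*(d^2 + d - 2) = (d - 2)*(d + 2)*(d - 1)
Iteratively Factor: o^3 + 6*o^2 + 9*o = (o)*(o^2 + 6*o + 9) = o*(o + 3)*(o + 3)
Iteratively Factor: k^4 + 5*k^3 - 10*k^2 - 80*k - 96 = (k + 3)*(k^3 + 2*k^2 - 16*k - 32) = (k + 3)*(k + 4)*(k^2 - 2*k - 8) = (k - 4)*(k + 3)*(k + 4)*(k + 2)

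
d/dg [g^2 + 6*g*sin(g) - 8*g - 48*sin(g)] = 6*g*cos(g) + 2*g + 6*sin(g) - 48*cos(g) - 8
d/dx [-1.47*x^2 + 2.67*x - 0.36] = 2.67 - 2.94*x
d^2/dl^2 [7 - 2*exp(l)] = -2*exp(l)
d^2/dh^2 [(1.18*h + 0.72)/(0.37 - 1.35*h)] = -3.80322/(1.35*h - 0.37)^3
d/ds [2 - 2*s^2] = -4*s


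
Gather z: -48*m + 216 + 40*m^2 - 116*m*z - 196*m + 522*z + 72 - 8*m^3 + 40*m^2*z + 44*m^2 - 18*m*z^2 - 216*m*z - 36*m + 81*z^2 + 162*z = -8*m^3 + 84*m^2 - 280*m + z^2*(81 - 18*m) + z*(40*m^2 - 332*m + 684) + 288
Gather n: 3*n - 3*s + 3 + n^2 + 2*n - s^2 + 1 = n^2 + 5*n - s^2 - 3*s + 4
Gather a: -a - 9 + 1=-a - 8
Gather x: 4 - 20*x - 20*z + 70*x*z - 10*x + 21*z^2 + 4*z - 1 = x*(70*z - 30) + 21*z^2 - 16*z + 3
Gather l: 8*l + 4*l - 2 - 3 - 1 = 12*l - 6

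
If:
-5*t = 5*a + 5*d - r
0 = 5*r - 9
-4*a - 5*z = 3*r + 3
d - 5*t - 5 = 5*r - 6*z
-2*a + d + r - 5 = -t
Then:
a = -71/75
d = 4888/1125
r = 9/5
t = -3418/1125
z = -346/375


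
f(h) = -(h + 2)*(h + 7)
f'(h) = -2*h - 9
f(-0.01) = -13.91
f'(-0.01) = -8.98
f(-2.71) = 3.05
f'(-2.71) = -3.58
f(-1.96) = -0.20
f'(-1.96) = -5.08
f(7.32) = -133.46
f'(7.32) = -23.64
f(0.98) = -23.78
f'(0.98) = -10.96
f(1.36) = -28.09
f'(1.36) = -11.72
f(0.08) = -14.73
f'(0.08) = -9.16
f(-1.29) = -4.05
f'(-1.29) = -6.42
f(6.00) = -104.00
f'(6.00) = -21.00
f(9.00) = -176.00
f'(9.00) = -27.00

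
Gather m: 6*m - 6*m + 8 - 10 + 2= 0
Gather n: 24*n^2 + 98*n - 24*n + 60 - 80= 24*n^2 + 74*n - 20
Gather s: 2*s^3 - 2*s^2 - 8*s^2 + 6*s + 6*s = 2*s^3 - 10*s^2 + 12*s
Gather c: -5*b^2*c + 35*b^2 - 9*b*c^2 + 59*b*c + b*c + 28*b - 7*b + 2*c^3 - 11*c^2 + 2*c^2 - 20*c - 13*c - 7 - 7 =35*b^2 + 21*b + 2*c^3 + c^2*(-9*b - 9) + c*(-5*b^2 + 60*b - 33) - 14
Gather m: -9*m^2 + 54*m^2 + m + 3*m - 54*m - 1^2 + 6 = 45*m^2 - 50*m + 5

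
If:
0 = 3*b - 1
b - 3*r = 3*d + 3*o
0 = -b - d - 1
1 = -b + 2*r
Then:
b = 1/3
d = -4/3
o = 7/9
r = 2/3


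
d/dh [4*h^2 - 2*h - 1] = 8*h - 2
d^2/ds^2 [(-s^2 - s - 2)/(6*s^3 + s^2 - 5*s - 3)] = 2*(-36*s^6 - 108*s^5 - 540*s^4 - 258*s^3 + 57*s^2 - 87*s - 50)/(216*s^9 + 108*s^8 - 522*s^7 - 503*s^6 + 327*s^5 + 606*s^4 + 127*s^3 - 198*s^2 - 135*s - 27)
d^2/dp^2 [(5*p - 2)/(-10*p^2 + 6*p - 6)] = (25*(3*p - 1)*(5*p^2 - 3*p + 3) - (5*p - 2)*(10*p - 3)^2)/(5*p^2 - 3*p + 3)^3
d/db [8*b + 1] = 8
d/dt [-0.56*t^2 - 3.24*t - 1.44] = -1.12*t - 3.24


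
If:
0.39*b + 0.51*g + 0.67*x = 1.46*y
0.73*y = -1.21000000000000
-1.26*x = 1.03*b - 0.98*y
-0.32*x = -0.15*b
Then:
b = -1.00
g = -3.36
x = -0.47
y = -1.66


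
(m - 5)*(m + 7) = m^2 + 2*m - 35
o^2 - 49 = (o - 7)*(o + 7)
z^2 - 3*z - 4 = (z - 4)*(z + 1)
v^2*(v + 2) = v^3 + 2*v^2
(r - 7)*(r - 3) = r^2 - 10*r + 21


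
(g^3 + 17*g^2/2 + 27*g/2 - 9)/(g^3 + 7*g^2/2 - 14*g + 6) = (g + 3)/(g - 2)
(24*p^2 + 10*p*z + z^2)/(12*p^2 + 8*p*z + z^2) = (4*p + z)/(2*p + z)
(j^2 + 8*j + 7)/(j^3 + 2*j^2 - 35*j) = (j + 1)/(j*(j - 5))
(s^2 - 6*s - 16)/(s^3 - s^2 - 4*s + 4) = (s - 8)/(s^2 - 3*s + 2)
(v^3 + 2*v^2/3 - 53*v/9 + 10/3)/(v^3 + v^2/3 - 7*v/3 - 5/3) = (v^2 + 7*v/3 - 2)/(v^2 + 2*v + 1)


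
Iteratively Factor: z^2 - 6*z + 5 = (z - 5)*(z - 1)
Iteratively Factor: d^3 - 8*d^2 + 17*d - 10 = (d - 1)*(d^2 - 7*d + 10) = (d - 2)*(d - 1)*(d - 5)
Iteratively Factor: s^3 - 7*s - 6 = (s + 1)*(s^2 - s - 6) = (s + 1)*(s + 2)*(s - 3)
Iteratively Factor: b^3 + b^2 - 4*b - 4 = (b + 2)*(b^2 - b - 2) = (b - 2)*(b + 2)*(b + 1)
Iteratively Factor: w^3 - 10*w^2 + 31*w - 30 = (w - 2)*(w^2 - 8*w + 15) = (w - 5)*(w - 2)*(w - 3)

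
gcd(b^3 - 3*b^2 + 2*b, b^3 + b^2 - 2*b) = b^2 - b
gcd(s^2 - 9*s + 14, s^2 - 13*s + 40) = 1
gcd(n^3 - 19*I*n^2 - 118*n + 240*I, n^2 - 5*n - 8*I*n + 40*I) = n - 8*I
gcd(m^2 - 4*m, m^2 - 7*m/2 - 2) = m - 4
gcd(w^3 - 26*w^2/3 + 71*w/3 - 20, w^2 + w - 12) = w - 3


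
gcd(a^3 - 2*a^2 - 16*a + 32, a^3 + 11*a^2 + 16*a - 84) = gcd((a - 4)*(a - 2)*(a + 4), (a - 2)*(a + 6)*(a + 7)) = a - 2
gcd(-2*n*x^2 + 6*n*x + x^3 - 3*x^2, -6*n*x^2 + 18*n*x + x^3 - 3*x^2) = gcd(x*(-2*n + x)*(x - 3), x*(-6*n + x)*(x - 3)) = x^2 - 3*x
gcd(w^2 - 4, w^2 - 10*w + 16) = w - 2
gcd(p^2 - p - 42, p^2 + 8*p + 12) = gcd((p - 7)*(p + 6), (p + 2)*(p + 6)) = p + 6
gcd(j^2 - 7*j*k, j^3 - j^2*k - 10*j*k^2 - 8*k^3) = 1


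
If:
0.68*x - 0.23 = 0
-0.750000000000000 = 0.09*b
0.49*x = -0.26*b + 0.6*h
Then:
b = -8.33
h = -3.33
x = 0.34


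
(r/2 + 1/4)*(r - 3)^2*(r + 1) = r^4/2 - 9*r^3/4 + r^2/4 + 21*r/4 + 9/4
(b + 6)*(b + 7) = b^2 + 13*b + 42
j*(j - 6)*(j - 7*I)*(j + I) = j^4 - 6*j^3 - 6*I*j^3 + 7*j^2 + 36*I*j^2 - 42*j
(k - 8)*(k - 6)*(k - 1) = k^3 - 15*k^2 + 62*k - 48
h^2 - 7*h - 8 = (h - 8)*(h + 1)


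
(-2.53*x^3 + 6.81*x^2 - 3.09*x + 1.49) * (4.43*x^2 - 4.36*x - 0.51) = -11.2079*x^5 + 41.1991*x^4 - 42.09*x^3 + 16.6*x^2 - 4.9205*x - 0.7599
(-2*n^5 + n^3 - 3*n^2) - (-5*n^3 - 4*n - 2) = -2*n^5 + 6*n^3 - 3*n^2 + 4*n + 2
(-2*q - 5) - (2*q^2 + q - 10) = -2*q^2 - 3*q + 5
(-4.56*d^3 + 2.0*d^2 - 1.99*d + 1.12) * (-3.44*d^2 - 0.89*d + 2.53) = 15.6864*d^5 - 2.8216*d^4 - 6.4712*d^3 + 2.9783*d^2 - 6.0315*d + 2.8336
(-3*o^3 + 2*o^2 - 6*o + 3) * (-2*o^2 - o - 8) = 6*o^5 - o^4 + 34*o^3 - 16*o^2 + 45*o - 24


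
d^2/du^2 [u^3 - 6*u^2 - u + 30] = 6*u - 12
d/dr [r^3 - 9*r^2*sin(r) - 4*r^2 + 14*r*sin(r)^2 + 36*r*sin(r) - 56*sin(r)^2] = -9*r^2*cos(r) + 3*r^2 - 18*r*sin(r) + 14*r*sin(2*r) + 36*r*cos(r) - 8*r + 14*sin(r)^2 + 36*sin(r) - 56*sin(2*r)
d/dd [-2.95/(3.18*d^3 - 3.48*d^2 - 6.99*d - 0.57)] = (28.143*d^2 - 20.532*d - 20.6205)/(-3.18*d^3 + 3.48*d^2 + 6.99*d + 0.57)^2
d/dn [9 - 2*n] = -2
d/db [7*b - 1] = 7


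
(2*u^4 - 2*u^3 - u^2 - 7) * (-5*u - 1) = -10*u^5 + 8*u^4 + 7*u^3 + u^2 + 35*u + 7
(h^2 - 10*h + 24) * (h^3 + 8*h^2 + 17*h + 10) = h^5 - 2*h^4 - 39*h^3 + 32*h^2 + 308*h + 240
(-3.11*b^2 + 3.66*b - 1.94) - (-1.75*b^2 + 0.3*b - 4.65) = -1.36*b^2 + 3.36*b + 2.71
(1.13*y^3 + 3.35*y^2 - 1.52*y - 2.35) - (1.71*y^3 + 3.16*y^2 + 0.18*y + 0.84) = -0.58*y^3 + 0.19*y^2 - 1.7*y - 3.19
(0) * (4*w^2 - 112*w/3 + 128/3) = 0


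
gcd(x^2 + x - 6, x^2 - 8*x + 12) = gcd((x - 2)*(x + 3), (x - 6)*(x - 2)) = x - 2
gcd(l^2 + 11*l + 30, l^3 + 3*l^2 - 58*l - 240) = l^2 + 11*l + 30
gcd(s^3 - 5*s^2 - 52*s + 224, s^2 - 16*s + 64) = s - 8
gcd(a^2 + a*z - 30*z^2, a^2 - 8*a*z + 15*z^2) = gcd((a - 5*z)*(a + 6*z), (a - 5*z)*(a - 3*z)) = -a + 5*z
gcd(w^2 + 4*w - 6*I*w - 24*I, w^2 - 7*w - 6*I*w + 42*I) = w - 6*I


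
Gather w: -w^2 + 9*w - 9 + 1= -w^2 + 9*w - 8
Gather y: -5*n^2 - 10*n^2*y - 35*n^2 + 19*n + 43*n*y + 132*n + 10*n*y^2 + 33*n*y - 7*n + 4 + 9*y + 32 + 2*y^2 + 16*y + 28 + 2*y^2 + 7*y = -40*n^2 + 144*n + y^2*(10*n + 4) + y*(-10*n^2 + 76*n + 32) + 64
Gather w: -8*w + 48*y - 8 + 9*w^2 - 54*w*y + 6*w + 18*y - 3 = 9*w^2 + w*(-54*y - 2) + 66*y - 11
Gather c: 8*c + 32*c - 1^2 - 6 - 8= 40*c - 15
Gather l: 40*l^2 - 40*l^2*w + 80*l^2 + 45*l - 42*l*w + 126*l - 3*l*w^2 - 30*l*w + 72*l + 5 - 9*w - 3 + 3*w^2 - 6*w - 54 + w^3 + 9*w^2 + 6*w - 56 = l^2*(120 - 40*w) + l*(-3*w^2 - 72*w + 243) + w^3 + 12*w^2 - 9*w - 108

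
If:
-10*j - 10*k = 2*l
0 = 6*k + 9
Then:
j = 3/2 - l/5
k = -3/2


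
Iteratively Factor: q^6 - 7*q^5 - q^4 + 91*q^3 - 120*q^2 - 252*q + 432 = (q + 3)*(q^5 - 10*q^4 + 29*q^3 + 4*q^2 - 132*q + 144) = (q - 3)*(q + 3)*(q^4 - 7*q^3 + 8*q^2 + 28*q - 48) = (q - 3)^2*(q + 3)*(q^3 - 4*q^2 - 4*q + 16) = (q - 4)*(q - 3)^2*(q + 3)*(q^2 - 4) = (q - 4)*(q - 3)^2*(q - 2)*(q + 3)*(q + 2)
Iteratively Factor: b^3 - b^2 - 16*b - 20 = (b - 5)*(b^2 + 4*b + 4) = (b - 5)*(b + 2)*(b + 2)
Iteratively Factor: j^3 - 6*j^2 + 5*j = (j - 1)*(j^2 - 5*j) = (j - 5)*(j - 1)*(j)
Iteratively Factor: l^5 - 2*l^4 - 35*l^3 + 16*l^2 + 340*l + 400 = (l - 5)*(l^4 + 3*l^3 - 20*l^2 - 84*l - 80) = (l - 5)*(l + 2)*(l^3 + l^2 - 22*l - 40) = (l - 5)^2*(l + 2)*(l^2 + 6*l + 8) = (l - 5)^2*(l + 2)*(l + 4)*(l + 2)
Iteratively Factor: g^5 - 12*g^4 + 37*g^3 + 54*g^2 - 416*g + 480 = (g - 4)*(g^4 - 8*g^3 + 5*g^2 + 74*g - 120) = (g - 5)*(g - 4)*(g^3 - 3*g^2 - 10*g + 24) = (g - 5)*(g - 4)^2*(g^2 + g - 6) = (g - 5)*(g - 4)^2*(g + 3)*(g - 2)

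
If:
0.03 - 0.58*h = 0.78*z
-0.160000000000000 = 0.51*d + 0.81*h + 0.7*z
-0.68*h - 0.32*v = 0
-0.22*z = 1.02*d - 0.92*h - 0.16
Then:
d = -0.19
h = -0.32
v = 0.67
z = 0.27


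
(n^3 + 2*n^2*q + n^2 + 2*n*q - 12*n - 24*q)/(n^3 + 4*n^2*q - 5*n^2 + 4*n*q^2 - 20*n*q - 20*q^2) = (n^2 + n - 12)/(n^2 + 2*n*q - 5*n - 10*q)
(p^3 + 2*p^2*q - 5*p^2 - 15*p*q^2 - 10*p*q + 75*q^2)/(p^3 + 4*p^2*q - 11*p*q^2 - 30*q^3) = (p - 5)/(p + 2*q)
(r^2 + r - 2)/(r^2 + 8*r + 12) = (r - 1)/(r + 6)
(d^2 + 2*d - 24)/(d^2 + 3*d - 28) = (d + 6)/(d + 7)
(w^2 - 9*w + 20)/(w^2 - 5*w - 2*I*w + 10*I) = (w - 4)/(w - 2*I)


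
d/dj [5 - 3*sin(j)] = -3*cos(j)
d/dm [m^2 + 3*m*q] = 2*m + 3*q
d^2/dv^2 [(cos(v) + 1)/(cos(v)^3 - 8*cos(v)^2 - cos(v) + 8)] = (-4*sin(v)^4 + 51*sin(v)^2 - 423*cos(v)/4 + 27*cos(3*v)/4 + 99)/((cos(v) - 8)^3*(cos(v) - 1)^3)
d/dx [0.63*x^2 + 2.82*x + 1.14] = 1.26*x + 2.82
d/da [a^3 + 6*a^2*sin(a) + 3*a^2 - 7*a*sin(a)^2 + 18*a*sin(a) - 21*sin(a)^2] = 6*a^2*cos(a) + 3*a^2 + 12*a*sin(a) - 7*a*sin(2*a) + 18*a*cos(a) + 6*a - 7*sin(a)^2 + 18*sin(a) - 21*sin(2*a)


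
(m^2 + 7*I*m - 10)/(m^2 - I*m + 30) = (m + 2*I)/(m - 6*I)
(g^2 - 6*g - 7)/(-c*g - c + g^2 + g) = (7 - g)/(c - g)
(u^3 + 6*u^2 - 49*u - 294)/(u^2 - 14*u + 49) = (u^2 + 13*u + 42)/(u - 7)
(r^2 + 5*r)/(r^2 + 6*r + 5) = r/(r + 1)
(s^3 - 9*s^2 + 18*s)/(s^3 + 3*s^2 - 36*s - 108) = s*(s - 3)/(s^2 + 9*s + 18)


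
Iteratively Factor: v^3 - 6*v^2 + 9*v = (v - 3)*(v^2 - 3*v) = (v - 3)^2*(v)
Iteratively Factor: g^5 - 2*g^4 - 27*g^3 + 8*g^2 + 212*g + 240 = (g + 3)*(g^4 - 5*g^3 - 12*g^2 + 44*g + 80) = (g - 5)*(g + 3)*(g^3 - 12*g - 16) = (g - 5)*(g - 4)*(g + 3)*(g^2 + 4*g + 4) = (g - 5)*(g - 4)*(g + 2)*(g + 3)*(g + 2)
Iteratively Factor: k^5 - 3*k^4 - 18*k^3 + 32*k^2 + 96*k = (k + 2)*(k^4 - 5*k^3 - 8*k^2 + 48*k) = (k - 4)*(k + 2)*(k^3 - k^2 - 12*k) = k*(k - 4)*(k + 2)*(k^2 - k - 12) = k*(k - 4)*(k + 2)*(k + 3)*(k - 4)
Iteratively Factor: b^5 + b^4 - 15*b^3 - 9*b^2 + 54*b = (b - 3)*(b^4 + 4*b^3 - 3*b^2 - 18*b) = (b - 3)*(b - 2)*(b^3 + 6*b^2 + 9*b) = (b - 3)*(b - 2)*(b + 3)*(b^2 + 3*b) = b*(b - 3)*(b - 2)*(b + 3)*(b + 3)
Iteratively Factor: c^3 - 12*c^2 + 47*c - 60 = (c - 5)*(c^2 - 7*c + 12) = (c - 5)*(c - 4)*(c - 3)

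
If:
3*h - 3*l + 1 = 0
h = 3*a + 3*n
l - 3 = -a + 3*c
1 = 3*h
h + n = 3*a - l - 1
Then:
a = 19/36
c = -65/108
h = 1/3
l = 2/3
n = -5/12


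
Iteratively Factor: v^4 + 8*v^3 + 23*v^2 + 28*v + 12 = (v + 3)*(v^3 + 5*v^2 + 8*v + 4) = (v + 1)*(v + 3)*(v^2 + 4*v + 4) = (v + 1)*(v + 2)*(v + 3)*(v + 2)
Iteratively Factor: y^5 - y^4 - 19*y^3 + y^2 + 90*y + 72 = (y + 3)*(y^4 - 4*y^3 - 7*y^2 + 22*y + 24) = (y - 3)*(y + 3)*(y^3 - y^2 - 10*y - 8) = (y - 4)*(y - 3)*(y + 3)*(y^2 + 3*y + 2) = (y - 4)*(y - 3)*(y + 2)*(y + 3)*(y + 1)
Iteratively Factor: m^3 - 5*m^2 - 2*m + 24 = (m + 2)*(m^2 - 7*m + 12) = (m - 3)*(m + 2)*(m - 4)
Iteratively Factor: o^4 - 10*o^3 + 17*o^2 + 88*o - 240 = (o - 4)*(o^3 - 6*o^2 - 7*o + 60) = (o - 4)^2*(o^2 - 2*o - 15) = (o - 5)*(o - 4)^2*(o + 3)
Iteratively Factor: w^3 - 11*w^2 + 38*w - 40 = (w - 2)*(w^2 - 9*w + 20) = (w - 4)*(w - 2)*(w - 5)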